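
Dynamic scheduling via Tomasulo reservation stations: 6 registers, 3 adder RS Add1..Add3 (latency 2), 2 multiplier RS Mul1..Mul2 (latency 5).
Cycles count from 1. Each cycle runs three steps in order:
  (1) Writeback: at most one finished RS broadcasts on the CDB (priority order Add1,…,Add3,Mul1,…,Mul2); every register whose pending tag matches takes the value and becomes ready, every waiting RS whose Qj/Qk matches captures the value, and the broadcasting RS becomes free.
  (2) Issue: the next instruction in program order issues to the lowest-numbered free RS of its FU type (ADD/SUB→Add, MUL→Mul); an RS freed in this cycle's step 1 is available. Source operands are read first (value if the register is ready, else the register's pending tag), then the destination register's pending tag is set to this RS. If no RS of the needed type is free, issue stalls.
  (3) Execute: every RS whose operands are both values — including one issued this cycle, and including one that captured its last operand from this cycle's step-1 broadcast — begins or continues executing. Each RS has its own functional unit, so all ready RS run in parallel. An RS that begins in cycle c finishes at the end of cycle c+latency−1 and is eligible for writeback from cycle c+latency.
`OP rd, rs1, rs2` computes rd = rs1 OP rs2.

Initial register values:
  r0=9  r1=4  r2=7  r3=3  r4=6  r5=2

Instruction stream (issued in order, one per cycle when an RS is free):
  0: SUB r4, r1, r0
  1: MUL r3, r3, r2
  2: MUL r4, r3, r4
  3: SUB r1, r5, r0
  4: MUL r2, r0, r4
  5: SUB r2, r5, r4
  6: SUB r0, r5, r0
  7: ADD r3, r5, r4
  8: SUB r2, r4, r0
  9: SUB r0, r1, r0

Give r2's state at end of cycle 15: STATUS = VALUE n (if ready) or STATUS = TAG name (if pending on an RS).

STATUS = VALUE -98

  c1: issue SUB r4<-Add1  regs: r0:9,r1:4,r2:7,r3:3,r4:Add1,r5:2
  c2: issue MUL r3<-Mul1  regs: r0:9,r1:4,r2:7,r3:Mul1,r4:Add1,r5:2
  c3: CDB Add1=-5; issue MUL r4<-Mul2  regs: r0:9,r1:4,r2:7,r3:Mul1,r4:Mul2,r5:2
  c4: issue SUB r1<-Add1  regs: r0:9,r1:Add1,r2:7,r3:Mul1,r4:Mul2,r5:2
  c5: stall  regs: r0:9,r1:Add1,r2:7,r3:Mul1,r4:Mul2,r5:2
  c6: CDB Add1=-7; stall  regs: r0:9,r1:-7,r2:7,r3:Mul1,r4:Mul2,r5:2
  c7: CDB Mul1=21; issue MUL r2<-Mul1  regs: r0:9,r1:-7,r2:Mul1,r3:21,r4:Mul2,r5:2
  c8: issue SUB r2<-Add1  regs: r0:9,r1:-7,r2:Add1,r3:21,r4:Mul2,r5:2
  c9: issue SUB r0<-Add2  regs: r0:Add2,r1:-7,r2:Add1,r3:21,r4:Mul2,r5:2
  c10: issue ADD r3<-Add3  regs: r0:Add2,r1:-7,r2:Add1,r3:Add3,r4:Mul2,r5:2
  c11: CDB Add2=-7; issue SUB r2<-Add2  regs: r0:-7,r1:-7,r2:Add2,r3:Add3,r4:Mul2,r5:2
  c12: CDB Mul2=-105; stall  regs: r0:-7,r1:-7,r2:Add2,r3:Add3,r4:-105,r5:2
  c13: stall  regs: r0:-7,r1:-7,r2:Add2,r3:Add3,r4:-105,r5:2
  c14: CDB Add1=107; issue SUB r0<-Add1  regs: r0:Add1,r1:-7,r2:Add2,r3:Add3,r4:-105,r5:2
  c15: CDB Add2=-98  regs: r0:Add1,r1:-7,r2:-98,r3:Add3,r4:-105,r5:2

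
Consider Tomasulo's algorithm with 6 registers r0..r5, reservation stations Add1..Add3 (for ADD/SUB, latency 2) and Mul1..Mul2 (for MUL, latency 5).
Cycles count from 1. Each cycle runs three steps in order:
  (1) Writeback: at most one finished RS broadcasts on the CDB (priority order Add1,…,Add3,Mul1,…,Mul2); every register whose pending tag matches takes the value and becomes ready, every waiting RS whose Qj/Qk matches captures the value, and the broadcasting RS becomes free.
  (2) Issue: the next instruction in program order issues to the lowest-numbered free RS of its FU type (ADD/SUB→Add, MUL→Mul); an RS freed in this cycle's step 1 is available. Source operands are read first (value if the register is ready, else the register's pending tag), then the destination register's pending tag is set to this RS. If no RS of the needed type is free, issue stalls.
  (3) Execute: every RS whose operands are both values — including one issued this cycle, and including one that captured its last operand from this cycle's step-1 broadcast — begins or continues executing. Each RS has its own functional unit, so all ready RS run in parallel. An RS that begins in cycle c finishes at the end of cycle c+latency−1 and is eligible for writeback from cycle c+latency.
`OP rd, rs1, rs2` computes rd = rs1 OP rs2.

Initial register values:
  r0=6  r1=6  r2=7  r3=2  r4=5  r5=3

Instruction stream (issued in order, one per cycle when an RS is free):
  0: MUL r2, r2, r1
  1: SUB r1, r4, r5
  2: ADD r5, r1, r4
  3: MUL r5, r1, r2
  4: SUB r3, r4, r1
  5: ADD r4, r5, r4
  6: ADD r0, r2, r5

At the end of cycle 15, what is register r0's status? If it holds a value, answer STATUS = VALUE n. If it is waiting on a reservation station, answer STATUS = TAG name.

STATUS = VALUE 126

c1: issue MUL r2<-Mul1 | r0:6,r1:6,r2:Mul1,r3:2,r4:5,r5:3
c2: issue SUB r1<-Add1 | r0:6,r1:Add1,r2:Mul1,r3:2,r4:5,r5:3
c3: issue ADD r5<-Add2 | r0:6,r1:Add1,r2:Mul1,r3:2,r4:5,r5:Add2
c4: CDB Add1=2; issue MUL r5<-Mul2 | r0:6,r1:2,r2:Mul1,r3:2,r4:5,r5:Mul2
c5: issue SUB r3<-Add1 | r0:6,r1:2,r2:Mul1,r3:Add1,r4:5,r5:Mul2
c6: CDB Add2=7; issue ADD r4<-Add2 | r0:6,r1:2,r2:Mul1,r3:Add1,r4:Add2,r5:Mul2
c7: CDB Add1=3; issue ADD r0<-Add1 | r0:Add1,r1:2,r2:Mul1,r3:3,r4:Add2,r5:Mul2
c8: CDB Mul1=42 | r0:Add1,r1:2,r2:42,r3:3,r4:Add2,r5:Mul2
c9: - | r0:Add1,r1:2,r2:42,r3:3,r4:Add2,r5:Mul2
c10: - | r0:Add1,r1:2,r2:42,r3:3,r4:Add2,r5:Mul2
c11: - | r0:Add1,r1:2,r2:42,r3:3,r4:Add2,r5:Mul2
c12: - | r0:Add1,r1:2,r2:42,r3:3,r4:Add2,r5:Mul2
c13: CDB Mul2=84 | r0:Add1,r1:2,r2:42,r3:3,r4:Add2,r5:84
c14: - | r0:Add1,r1:2,r2:42,r3:3,r4:Add2,r5:84
c15: CDB Add1=126 | r0:126,r1:2,r2:42,r3:3,r4:Add2,r5:84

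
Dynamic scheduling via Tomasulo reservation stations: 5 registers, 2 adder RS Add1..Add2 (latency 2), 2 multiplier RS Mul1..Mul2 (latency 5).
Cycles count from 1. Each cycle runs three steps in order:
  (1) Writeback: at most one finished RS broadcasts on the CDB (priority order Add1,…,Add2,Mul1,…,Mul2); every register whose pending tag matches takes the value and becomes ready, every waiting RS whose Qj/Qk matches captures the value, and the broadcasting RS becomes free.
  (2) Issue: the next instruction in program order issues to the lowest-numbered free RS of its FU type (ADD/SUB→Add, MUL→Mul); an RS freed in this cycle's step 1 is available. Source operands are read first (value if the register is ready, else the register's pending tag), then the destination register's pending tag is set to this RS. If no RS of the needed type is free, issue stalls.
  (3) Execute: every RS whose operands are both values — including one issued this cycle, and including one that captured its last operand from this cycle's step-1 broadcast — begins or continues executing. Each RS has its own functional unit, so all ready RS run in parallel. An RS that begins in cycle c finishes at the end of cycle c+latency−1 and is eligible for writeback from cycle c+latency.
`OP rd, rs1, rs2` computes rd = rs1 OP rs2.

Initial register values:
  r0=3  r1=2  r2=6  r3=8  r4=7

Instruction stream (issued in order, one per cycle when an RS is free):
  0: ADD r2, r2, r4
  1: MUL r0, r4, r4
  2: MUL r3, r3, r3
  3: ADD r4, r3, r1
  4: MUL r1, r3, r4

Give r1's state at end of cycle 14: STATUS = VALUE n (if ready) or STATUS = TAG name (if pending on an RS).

STATUS = TAG Mul1

  c1: issue ADD r2<-Add1  regs: r0:3,r1:2,r2:Add1,r3:8,r4:7
  c2: issue MUL r0<-Mul1  regs: r0:Mul1,r1:2,r2:Add1,r3:8,r4:7
  c3: CDB Add1=13; issue MUL r3<-Mul2  regs: r0:Mul1,r1:2,r2:13,r3:Mul2,r4:7
  c4: issue ADD r4<-Add1  regs: r0:Mul1,r1:2,r2:13,r3:Mul2,r4:Add1
  c5: stall  regs: r0:Mul1,r1:2,r2:13,r3:Mul2,r4:Add1
  c6: stall  regs: r0:Mul1,r1:2,r2:13,r3:Mul2,r4:Add1
  c7: CDB Mul1=49; issue MUL r1<-Mul1  regs: r0:49,r1:Mul1,r2:13,r3:Mul2,r4:Add1
  c8: CDB Mul2=64  regs: r0:49,r1:Mul1,r2:13,r3:64,r4:Add1
  c9: -  regs: r0:49,r1:Mul1,r2:13,r3:64,r4:Add1
  c10: CDB Add1=66  regs: r0:49,r1:Mul1,r2:13,r3:64,r4:66
  c11: -  regs: r0:49,r1:Mul1,r2:13,r3:64,r4:66
  c12: -  regs: r0:49,r1:Mul1,r2:13,r3:64,r4:66
  c13: -  regs: r0:49,r1:Mul1,r2:13,r3:64,r4:66
  c14: -  regs: r0:49,r1:Mul1,r2:13,r3:64,r4:66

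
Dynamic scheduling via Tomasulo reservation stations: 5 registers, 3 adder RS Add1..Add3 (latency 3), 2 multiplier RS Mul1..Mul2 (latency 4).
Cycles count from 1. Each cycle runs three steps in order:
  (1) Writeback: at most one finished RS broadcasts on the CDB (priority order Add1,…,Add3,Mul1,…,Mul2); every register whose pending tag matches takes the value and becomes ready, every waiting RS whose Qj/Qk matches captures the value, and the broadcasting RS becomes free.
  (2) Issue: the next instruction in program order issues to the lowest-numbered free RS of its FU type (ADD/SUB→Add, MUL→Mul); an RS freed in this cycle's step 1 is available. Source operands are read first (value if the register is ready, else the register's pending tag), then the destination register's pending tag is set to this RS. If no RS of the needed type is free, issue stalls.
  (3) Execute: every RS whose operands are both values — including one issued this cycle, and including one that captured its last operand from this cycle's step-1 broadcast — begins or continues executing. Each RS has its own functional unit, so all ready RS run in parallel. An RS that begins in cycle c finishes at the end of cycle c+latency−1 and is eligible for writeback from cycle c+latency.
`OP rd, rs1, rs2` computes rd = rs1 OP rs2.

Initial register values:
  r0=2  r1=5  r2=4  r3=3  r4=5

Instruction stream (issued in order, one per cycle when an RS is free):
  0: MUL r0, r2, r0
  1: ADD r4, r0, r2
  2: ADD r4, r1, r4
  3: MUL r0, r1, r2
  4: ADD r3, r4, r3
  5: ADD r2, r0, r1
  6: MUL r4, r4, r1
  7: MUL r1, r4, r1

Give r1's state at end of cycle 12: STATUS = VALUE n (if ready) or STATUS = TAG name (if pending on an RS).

STATUS = TAG Mul2

  c1: issue MUL r0<-Mul1  regs: r0:Mul1,r1:5,r2:4,r3:3,r4:5
  c2: issue ADD r4<-Add1  regs: r0:Mul1,r1:5,r2:4,r3:3,r4:Add1
  c3: issue ADD r4<-Add2  regs: r0:Mul1,r1:5,r2:4,r3:3,r4:Add2
  c4: issue MUL r0<-Mul2  regs: r0:Mul2,r1:5,r2:4,r3:3,r4:Add2
  c5: CDB Mul1=8; issue ADD r3<-Add3  regs: r0:Mul2,r1:5,r2:4,r3:Add3,r4:Add2
  c6: stall  regs: r0:Mul2,r1:5,r2:4,r3:Add3,r4:Add2
  c7: stall  regs: r0:Mul2,r1:5,r2:4,r3:Add3,r4:Add2
  c8: CDB Add1=12; issue ADD r2<-Add1  regs: r0:Mul2,r1:5,r2:Add1,r3:Add3,r4:Add2
  c9: CDB Mul2=20; issue MUL r4<-Mul1  regs: r0:20,r1:5,r2:Add1,r3:Add3,r4:Mul1
  c10: issue MUL r1<-Mul2  regs: r0:20,r1:Mul2,r2:Add1,r3:Add3,r4:Mul1
  c11: CDB Add2=17  regs: r0:20,r1:Mul2,r2:Add1,r3:Add3,r4:Mul1
  c12: CDB Add1=25  regs: r0:20,r1:Mul2,r2:25,r3:Add3,r4:Mul1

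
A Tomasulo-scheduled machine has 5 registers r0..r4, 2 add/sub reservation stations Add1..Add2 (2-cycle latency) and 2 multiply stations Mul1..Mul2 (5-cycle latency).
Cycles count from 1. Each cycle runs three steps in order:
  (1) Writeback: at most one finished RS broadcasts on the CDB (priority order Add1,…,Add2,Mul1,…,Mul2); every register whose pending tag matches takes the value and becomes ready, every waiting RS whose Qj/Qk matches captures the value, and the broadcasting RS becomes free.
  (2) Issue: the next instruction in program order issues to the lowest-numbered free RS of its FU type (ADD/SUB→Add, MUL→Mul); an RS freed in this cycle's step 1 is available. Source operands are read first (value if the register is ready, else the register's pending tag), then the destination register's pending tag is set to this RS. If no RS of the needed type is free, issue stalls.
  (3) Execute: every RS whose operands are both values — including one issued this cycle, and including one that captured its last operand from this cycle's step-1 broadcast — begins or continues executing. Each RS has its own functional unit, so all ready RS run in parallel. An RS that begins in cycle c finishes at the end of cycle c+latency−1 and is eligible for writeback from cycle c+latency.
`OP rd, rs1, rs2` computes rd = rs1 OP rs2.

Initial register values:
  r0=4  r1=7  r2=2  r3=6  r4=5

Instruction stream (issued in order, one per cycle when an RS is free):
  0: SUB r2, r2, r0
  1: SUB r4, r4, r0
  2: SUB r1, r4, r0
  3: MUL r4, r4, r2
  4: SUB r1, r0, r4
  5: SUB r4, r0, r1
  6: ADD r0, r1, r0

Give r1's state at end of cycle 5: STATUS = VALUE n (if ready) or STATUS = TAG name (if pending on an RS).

STATUS = TAG Add2

  c1: issue SUB r2<-Add1  regs: r0:4,r1:7,r2:Add1,r3:6,r4:5
  c2: issue SUB r4<-Add2  regs: r0:4,r1:7,r2:Add1,r3:6,r4:Add2
  c3: CDB Add1=-2; issue SUB r1<-Add1  regs: r0:4,r1:Add1,r2:-2,r3:6,r4:Add2
  c4: CDB Add2=1; issue MUL r4<-Mul1  regs: r0:4,r1:Add1,r2:-2,r3:6,r4:Mul1
  c5: issue SUB r1<-Add2  regs: r0:4,r1:Add2,r2:-2,r3:6,r4:Mul1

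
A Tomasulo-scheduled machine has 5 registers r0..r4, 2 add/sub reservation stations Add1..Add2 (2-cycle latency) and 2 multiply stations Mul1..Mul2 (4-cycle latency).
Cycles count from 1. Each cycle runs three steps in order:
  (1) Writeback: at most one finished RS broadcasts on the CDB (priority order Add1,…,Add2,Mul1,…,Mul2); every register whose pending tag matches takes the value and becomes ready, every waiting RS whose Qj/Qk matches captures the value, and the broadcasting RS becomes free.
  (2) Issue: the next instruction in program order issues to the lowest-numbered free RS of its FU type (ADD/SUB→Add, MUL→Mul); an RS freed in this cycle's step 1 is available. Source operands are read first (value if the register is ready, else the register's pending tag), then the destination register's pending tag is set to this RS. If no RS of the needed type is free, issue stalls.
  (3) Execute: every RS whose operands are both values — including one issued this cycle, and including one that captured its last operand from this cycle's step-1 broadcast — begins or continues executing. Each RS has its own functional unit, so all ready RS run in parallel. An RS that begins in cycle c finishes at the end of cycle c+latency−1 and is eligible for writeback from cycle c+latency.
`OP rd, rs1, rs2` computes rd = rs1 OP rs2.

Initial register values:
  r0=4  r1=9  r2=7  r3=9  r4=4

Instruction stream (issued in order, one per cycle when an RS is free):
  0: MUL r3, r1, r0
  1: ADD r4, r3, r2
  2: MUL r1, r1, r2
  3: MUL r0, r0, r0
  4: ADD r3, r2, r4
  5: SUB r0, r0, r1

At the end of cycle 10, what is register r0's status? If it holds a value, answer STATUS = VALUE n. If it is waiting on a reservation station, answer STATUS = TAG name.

c1: issue MUL r3<-Mul1 | r0:4,r1:9,r2:7,r3:Mul1,r4:4
c2: issue ADD r4<-Add1 | r0:4,r1:9,r2:7,r3:Mul1,r4:Add1
c3: issue MUL r1<-Mul2 | r0:4,r1:Mul2,r2:7,r3:Mul1,r4:Add1
c4: stall | r0:4,r1:Mul2,r2:7,r3:Mul1,r4:Add1
c5: CDB Mul1=36; issue MUL r0<-Mul1 | r0:Mul1,r1:Mul2,r2:7,r3:36,r4:Add1
c6: issue ADD r3<-Add2 | r0:Mul1,r1:Mul2,r2:7,r3:Add2,r4:Add1
c7: CDB Add1=43; issue SUB r0<-Add1 | r0:Add1,r1:Mul2,r2:7,r3:Add2,r4:43
c8: CDB Mul2=63 | r0:Add1,r1:63,r2:7,r3:Add2,r4:43
c9: CDB Add2=50 | r0:Add1,r1:63,r2:7,r3:50,r4:43
c10: CDB Mul1=16 | r0:Add1,r1:63,r2:7,r3:50,r4:43

STATUS = TAG Add1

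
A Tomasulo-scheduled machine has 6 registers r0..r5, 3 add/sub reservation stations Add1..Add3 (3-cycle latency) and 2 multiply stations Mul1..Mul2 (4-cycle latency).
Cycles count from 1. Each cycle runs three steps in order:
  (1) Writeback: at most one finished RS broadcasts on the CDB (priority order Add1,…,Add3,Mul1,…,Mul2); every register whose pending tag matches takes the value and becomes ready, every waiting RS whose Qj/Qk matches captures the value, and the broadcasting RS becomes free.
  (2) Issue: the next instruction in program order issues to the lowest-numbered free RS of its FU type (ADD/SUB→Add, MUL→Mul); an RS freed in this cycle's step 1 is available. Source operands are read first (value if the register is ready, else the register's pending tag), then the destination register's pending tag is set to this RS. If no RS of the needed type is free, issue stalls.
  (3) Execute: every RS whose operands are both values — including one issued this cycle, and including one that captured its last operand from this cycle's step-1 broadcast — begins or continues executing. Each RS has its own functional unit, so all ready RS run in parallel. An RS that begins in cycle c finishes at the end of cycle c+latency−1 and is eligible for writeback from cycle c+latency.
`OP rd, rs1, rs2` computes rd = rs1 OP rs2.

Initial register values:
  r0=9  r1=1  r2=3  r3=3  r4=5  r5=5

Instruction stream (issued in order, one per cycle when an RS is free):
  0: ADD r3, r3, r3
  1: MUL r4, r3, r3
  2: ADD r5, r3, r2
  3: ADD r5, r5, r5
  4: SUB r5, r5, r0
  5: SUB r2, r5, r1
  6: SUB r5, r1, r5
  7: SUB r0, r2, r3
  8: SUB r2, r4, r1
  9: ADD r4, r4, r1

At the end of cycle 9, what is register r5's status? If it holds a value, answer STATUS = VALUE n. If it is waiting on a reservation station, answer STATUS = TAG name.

STATUS = TAG Add3

cycle 1: issue ADD r3<-Add1 // r0:9,r1:1,r2:3,r3:Add1,r4:5,r5:5
cycle 2: issue MUL r4<-Mul1 // r0:9,r1:1,r2:3,r3:Add1,r4:Mul1,r5:5
cycle 3: issue ADD r5<-Add2 // r0:9,r1:1,r2:3,r3:Add1,r4:Mul1,r5:Add2
cycle 4: CDB Add1=6; issue ADD r5<-Add1 // r0:9,r1:1,r2:3,r3:6,r4:Mul1,r5:Add1
cycle 5: issue SUB r5<-Add3 // r0:9,r1:1,r2:3,r3:6,r4:Mul1,r5:Add3
cycle 6: stall // r0:9,r1:1,r2:3,r3:6,r4:Mul1,r5:Add3
cycle 7: CDB Add2=9; issue SUB r2<-Add2 // r0:9,r1:1,r2:Add2,r3:6,r4:Mul1,r5:Add3
cycle 8: CDB Mul1=36; stall // r0:9,r1:1,r2:Add2,r3:6,r4:36,r5:Add3
cycle 9: stall // r0:9,r1:1,r2:Add2,r3:6,r4:36,r5:Add3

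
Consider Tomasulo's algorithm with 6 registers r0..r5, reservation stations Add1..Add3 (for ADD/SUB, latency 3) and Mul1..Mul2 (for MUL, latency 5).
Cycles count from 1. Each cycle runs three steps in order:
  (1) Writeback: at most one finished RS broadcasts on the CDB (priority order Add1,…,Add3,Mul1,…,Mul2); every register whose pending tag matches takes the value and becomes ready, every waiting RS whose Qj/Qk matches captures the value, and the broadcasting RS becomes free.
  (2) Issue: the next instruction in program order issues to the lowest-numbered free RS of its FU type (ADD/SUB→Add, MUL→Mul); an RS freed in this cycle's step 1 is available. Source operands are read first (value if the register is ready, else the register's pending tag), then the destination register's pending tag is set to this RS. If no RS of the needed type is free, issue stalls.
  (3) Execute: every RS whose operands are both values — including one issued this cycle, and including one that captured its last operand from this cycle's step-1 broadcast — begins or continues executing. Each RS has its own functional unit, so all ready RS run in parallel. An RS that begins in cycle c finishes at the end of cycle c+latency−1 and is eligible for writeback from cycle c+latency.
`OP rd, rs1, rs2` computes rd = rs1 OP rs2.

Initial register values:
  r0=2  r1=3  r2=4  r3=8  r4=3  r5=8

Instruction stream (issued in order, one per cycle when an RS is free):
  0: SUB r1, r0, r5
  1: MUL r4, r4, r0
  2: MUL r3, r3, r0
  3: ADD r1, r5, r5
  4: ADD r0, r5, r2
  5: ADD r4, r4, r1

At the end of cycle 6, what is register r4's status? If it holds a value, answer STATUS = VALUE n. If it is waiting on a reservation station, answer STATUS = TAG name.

STATUS = TAG Add3

cycle 1: issue SUB r1<-Add1 // r0:2,r1:Add1,r2:4,r3:8,r4:3,r5:8
cycle 2: issue MUL r4<-Mul1 // r0:2,r1:Add1,r2:4,r3:8,r4:Mul1,r5:8
cycle 3: issue MUL r3<-Mul2 // r0:2,r1:Add1,r2:4,r3:Mul2,r4:Mul1,r5:8
cycle 4: CDB Add1=-6; issue ADD r1<-Add1 // r0:2,r1:Add1,r2:4,r3:Mul2,r4:Mul1,r5:8
cycle 5: issue ADD r0<-Add2 // r0:Add2,r1:Add1,r2:4,r3:Mul2,r4:Mul1,r5:8
cycle 6: issue ADD r4<-Add3 // r0:Add2,r1:Add1,r2:4,r3:Mul2,r4:Add3,r5:8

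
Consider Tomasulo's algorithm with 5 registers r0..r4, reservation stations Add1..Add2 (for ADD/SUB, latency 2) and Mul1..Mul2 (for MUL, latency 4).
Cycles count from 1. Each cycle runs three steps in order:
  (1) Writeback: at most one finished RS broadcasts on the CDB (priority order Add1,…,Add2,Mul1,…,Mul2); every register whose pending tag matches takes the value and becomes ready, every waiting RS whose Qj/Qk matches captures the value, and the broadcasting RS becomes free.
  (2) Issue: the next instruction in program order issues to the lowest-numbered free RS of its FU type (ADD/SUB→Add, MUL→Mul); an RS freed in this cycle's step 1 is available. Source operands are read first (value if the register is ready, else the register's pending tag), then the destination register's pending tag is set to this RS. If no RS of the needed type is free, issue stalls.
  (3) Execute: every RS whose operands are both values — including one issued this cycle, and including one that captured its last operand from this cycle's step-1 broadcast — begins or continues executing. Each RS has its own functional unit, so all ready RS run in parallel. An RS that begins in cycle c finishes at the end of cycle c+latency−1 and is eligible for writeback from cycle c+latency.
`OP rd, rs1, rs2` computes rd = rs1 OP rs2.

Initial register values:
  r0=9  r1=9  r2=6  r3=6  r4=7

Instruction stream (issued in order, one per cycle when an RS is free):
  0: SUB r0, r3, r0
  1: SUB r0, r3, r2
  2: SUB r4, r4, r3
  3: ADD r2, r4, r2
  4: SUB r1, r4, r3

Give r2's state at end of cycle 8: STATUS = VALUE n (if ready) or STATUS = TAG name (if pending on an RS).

  c1: issue SUB r0<-Add1  regs: r0:Add1,r1:9,r2:6,r3:6,r4:7
  c2: issue SUB r0<-Add2  regs: r0:Add2,r1:9,r2:6,r3:6,r4:7
  c3: CDB Add1=-3; issue SUB r4<-Add1  regs: r0:Add2,r1:9,r2:6,r3:6,r4:Add1
  c4: CDB Add2=0; issue ADD r2<-Add2  regs: r0:0,r1:9,r2:Add2,r3:6,r4:Add1
  c5: CDB Add1=1; issue SUB r1<-Add1  regs: r0:0,r1:Add1,r2:Add2,r3:6,r4:1
  c6: -  regs: r0:0,r1:Add1,r2:Add2,r3:6,r4:1
  c7: CDB Add1=-5  regs: r0:0,r1:-5,r2:Add2,r3:6,r4:1
  c8: CDB Add2=7  regs: r0:0,r1:-5,r2:7,r3:6,r4:1

STATUS = VALUE 7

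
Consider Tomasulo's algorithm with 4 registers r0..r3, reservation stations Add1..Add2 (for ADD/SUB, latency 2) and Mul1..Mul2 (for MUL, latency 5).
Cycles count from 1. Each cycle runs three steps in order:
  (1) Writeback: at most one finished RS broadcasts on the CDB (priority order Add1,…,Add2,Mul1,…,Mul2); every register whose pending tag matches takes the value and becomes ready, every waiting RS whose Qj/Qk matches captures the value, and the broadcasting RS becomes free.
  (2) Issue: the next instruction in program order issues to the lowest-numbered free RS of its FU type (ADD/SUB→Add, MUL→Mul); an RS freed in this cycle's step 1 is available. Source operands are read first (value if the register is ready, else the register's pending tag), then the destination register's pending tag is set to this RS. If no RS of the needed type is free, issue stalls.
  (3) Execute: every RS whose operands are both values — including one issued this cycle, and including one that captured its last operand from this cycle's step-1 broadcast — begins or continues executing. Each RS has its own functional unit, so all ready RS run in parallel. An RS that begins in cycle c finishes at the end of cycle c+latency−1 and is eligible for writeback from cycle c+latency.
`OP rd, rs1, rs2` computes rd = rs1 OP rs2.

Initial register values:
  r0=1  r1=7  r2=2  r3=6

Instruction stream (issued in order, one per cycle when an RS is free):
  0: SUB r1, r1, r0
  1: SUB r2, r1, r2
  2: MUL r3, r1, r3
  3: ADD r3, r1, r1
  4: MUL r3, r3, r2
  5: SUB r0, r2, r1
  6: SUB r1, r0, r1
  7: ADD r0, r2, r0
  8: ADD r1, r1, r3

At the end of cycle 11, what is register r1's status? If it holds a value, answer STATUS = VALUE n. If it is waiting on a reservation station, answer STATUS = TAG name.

c1: issue SUB r1<-Add1 | r0:1,r1:Add1,r2:2,r3:6
c2: issue SUB r2<-Add2 | r0:1,r1:Add1,r2:Add2,r3:6
c3: CDB Add1=6; issue MUL r3<-Mul1 | r0:1,r1:6,r2:Add2,r3:Mul1
c4: issue ADD r3<-Add1 | r0:1,r1:6,r2:Add2,r3:Add1
c5: CDB Add2=4; issue MUL r3<-Mul2 | r0:1,r1:6,r2:4,r3:Mul2
c6: CDB Add1=12; issue SUB r0<-Add1 | r0:Add1,r1:6,r2:4,r3:Mul2
c7: issue SUB r1<-Add2 | r0:Add1,r1:Add2,r2:4,r3:Mul2
c8: CDB Add1=-2; issue ADD r0<-Add1 | r0:Add1,r1:Add2,r2:4,r3:Mul2
c9: CDB Mul1=36; stall | r0:Add1,r1:Add2,r2:4,r3:Mul2
c10: CDB Add1=2; issue ADD r1<-Add1 | r0:2,r1:Add1,r2:4,r3:Mul2
c11: CDB Add2=-8 | r0:2,r1:Add1,r2:4,r3:Mul2

STATUS = TAG Add1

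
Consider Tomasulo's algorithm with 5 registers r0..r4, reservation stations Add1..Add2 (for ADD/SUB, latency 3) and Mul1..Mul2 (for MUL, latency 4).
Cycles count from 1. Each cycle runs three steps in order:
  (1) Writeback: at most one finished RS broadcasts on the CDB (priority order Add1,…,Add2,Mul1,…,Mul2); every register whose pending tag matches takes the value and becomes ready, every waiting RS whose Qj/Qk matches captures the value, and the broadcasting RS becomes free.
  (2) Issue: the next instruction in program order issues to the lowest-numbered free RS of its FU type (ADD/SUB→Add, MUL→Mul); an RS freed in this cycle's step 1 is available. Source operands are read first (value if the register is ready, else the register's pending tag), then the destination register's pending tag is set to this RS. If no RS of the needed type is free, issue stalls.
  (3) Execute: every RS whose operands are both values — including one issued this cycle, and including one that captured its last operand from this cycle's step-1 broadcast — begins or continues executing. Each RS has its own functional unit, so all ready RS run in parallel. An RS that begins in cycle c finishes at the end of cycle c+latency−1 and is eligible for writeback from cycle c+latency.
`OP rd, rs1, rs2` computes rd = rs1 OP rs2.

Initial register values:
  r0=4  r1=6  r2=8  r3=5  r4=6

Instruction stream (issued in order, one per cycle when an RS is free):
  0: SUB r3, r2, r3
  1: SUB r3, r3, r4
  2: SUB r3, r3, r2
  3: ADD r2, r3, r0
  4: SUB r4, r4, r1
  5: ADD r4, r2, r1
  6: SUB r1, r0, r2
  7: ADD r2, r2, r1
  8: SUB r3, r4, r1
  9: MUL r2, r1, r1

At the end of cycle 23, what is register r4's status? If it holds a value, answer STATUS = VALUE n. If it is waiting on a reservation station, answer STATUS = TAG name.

STATUS = VALUE -1

c1: issue SUB r3<-Add1 | r0:4,r1:6,r2:8,r3:Add1,r4:6
c2: issue SUB r3<-Add2 | r0:4,r1:6,r2:8,r3:Add2,r4:6
c3: stall | r0:4,r1:6,r2:8,r3:Add2,r4:6
c4: CDB Add1=3; issue SUB r3<-Add1 | r0:4,r1:6,r2:8,r3:Add1,r4:6
c5: stall | r0:4,r1:6,r2:8,r3:Add1,r4:6
c6: stall | r0:4,r1:6,r2:8,r3:Add1,r4:6
c7: CDB Add2=-3; issue ADD r2<-Add2 | r0:4,r1:6,r2:Add2,r3:Add1,r4:6
c8: stall | r0:4,r1:6,r2:Add2,r3:Add1,r4:6
c9: stall | r0:4,r1:6,r2:Add2,r3:Add1,r4:6
c10: CDB Add1=-11; issue SUB r4<-Add1 | r0:4,r1:6,r2:Add2,r3:-11,r4:Add1
c11: stall | r0:4,r1:6,r2:Add2,r3:-11,r4:Add1
c12: stall | r0:4,r1:6,r2:Add2,r3:-11,r4:Add1
c13: CDB Add1=0; issue ADD r4<-Add1 | r0:4,r1:6,r2:Add2,r3:-11,r4:Add1
c14: CDB Add2=-7; issue SUB r1<-Add2 | r0:4,r1:Add2,r2:-7,r3:-11,r4:Add1
c15: stall | r0:4,r1:Add2,r2:-7,r3:-11,r4:Add1
c16: stall | r0:4,r1:Add2,r2:-7,r3:-11,r4:Add1
c17: CDB Add1=-1; issue ADD r2<-Add1 | r0:4,r1:Add2,r2:Add1,r3:-11,r4:-1
c18: CDB Add2=11; issue SUB r3<-Add2 | r0:4,r1:11,r2:Add1,r3:Add2,r4:-1
c19: issue MUL r2<-Mul1 | r0:4,r1:11,r2:Mul1,r3:Add2,r4:-1
c20: - | r0:4,r1:11,r2:Mul1,r3:Add2,r4:-1
c21: CDB Add1=4 | r0:4,r1:11,r2:Mul1,r3:Add2,r4:-1
c22: CDB Add2=-12 | r0:4,r1:11,r2:Mul1,r3:-12,r4:-1
c23: CDB Mul1=121 | r0:4,r1:11,r2:121,r3:-12,r4:-1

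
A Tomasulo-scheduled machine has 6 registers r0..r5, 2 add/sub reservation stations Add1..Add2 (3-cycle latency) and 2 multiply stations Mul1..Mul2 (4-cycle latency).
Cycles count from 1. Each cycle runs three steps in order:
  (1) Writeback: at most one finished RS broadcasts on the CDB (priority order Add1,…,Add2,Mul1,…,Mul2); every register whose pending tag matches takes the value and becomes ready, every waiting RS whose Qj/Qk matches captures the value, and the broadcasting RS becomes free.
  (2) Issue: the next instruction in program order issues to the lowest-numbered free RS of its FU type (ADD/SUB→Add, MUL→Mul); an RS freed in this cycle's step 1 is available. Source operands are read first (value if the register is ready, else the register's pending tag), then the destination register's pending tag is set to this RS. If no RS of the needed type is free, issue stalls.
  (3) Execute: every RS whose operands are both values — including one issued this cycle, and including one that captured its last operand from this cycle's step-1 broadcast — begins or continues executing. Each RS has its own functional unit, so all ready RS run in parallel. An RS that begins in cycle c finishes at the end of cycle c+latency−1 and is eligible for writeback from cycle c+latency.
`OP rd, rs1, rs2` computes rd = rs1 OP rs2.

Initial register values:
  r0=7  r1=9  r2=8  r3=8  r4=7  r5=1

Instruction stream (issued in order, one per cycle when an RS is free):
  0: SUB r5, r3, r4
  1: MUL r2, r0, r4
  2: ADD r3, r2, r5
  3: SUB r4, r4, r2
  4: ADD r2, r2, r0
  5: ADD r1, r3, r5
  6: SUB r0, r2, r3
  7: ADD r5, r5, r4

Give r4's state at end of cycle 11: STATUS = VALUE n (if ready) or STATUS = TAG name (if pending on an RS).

  c1: issue SUB r5<-Add1  regs: r0:7,r1:9,r2:8,r3:8,r4:7,r5:Add1
  c2: issue MUL r2<-Mul1  regs: r0:7,r1:9,r2:Mul1,r3:8,r4:7,r5:Add1
  c3: issue ADD r3<-Add2  regs: r0:7,r1:9,r2:Mul1,r3:Add2,r4:7,r5:Add1
  c4: CDB Add1=1; issue SUB r4<-Add1  regs: r0:7,r1:9,r2:Mul1,r3:Add2,r4:Add1,r5:1
  c5: stall  regs: r0:7,r1:9,r2:Mul1,r3:Add2,r4:Add1,r5:1
  c6: CDB Mul1=49; stall  regs: r0:7,r1:9,r2:49,r3:Add2,r4:Add1,r5:1
  c7: stall  regs: r0:7,r1:9,r2:49,r3:Add2,r4:Add1,r5:1
  c8: stall  regs: r0:7,r1:9,r2:49,r3:Add2,r4:Add1,r5:1
  c9: CDB Add1=-42; issue ADD r2<-Add1  regs: r0:7,r1:9,r2:Add1,r3:Add2,r4:-42,r5:1
  c10: CDB Add2=50; issue ADD r1<-Add2  regs: r0:7,r1:Add2,r2:Add1,r3:50,r4:-42,r5:1
  c11: stall  regs: r0:7,r1:Add2,r2:Add1,r3:50,r4:-42,r5:1

STATUS = VALUE -42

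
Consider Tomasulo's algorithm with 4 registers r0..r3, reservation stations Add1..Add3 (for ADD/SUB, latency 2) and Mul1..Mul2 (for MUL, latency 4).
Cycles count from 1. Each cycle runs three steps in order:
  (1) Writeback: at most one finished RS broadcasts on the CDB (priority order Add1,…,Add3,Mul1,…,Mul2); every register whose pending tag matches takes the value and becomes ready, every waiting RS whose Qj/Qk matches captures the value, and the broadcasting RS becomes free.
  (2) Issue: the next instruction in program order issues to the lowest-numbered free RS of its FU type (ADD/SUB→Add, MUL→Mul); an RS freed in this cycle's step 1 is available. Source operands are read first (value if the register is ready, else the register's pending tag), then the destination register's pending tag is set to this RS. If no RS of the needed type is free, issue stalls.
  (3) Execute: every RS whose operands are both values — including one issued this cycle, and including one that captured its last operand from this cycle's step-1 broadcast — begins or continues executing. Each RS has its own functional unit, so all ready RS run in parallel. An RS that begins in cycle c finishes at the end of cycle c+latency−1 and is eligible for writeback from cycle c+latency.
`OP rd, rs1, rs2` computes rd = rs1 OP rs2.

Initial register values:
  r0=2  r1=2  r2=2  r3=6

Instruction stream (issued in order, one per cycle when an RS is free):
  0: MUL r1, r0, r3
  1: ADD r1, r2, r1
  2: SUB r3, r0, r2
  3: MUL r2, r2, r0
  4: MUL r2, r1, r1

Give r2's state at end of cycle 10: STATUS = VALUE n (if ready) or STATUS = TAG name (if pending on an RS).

  c1: issue MUL r1<-Mul1  regs: r0:2,r1:Mul1,r2:2,r3:6
  c2: issue ADD r1<-Add1  regs: r0:2,r1:Add1,r2:2,r3:6
  c3: issue SUB r3<-Add2  regs: r0:2,r1:Add1,r2:2,r3:Add2
  c4: issue MUL r2<-Mul2  regs: r0:2,r1:Add1,r2:Mul2,r3:Add2
  c5: CDB Add2=0; stall  regs: r0:2,r1:Add1,r2:Mul2,r3:0
  c6: CDB Mul1=12; issue MUL r2<-Mul1  regs: r0:2,r1:Add1,r2:Mul1,r3:0
  c7: -  regs: r0:2,r1:Add1,r2:Mul1,r3:0
  c8: CDB Add1=14  regs: r0:2,r1:14,r2:Mul1,r3:0
  c9: CDB Mul2=4  regs: r0:2,r1:14,r2:Mul1,r3:0
  c10: -  regs: r0:2,r1:14,r2:Mul1,r3:0

STATUS = TAG Mul1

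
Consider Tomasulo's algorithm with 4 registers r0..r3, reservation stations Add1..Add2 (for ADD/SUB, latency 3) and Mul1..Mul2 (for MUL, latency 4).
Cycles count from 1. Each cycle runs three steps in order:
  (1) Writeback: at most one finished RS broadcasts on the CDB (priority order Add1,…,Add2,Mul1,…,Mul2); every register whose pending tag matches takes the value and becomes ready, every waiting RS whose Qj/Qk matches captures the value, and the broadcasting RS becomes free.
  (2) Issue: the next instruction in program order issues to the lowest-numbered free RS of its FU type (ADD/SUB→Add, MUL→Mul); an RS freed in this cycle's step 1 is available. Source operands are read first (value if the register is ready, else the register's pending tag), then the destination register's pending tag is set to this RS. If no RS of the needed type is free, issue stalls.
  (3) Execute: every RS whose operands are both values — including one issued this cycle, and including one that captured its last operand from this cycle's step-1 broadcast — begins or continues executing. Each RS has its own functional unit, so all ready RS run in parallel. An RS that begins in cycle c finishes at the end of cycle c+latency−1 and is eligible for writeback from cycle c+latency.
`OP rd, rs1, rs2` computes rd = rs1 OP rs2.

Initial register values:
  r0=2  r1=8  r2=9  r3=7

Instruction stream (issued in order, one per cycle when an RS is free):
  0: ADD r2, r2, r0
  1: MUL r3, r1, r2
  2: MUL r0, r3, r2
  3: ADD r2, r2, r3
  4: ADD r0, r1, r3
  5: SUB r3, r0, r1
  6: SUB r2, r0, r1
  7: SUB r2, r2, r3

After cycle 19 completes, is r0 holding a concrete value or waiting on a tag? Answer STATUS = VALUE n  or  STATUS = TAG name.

STATUS = VALUE 96

c1: issue ADD r2<-Add1 | r0:2,r1:8,r2:Add1,r3:7
c2: issue MUL r3<-Mul1 | r0:2,r1:8,r2:Add1,r3:Mul1
c3: issue MUL r0<-Mul2 | r0:Mul2,r1:8,r2:Add1,r3:Mul1
c4: CDB Add1=11; issue ADD r2<-Add1 | r0:Mul2,r1:8,r2:Add1,r3:Mul1
c5: issue ADD r0<-Add2 | r0:Add2,r1:8,r2:Add1,r3:Mul1
c6: stall | r0:Add2,r1:8,r2:Add1,r3:Mul1
c7: stall | r0:Add2,r1:8,r2:Add1,r3:Mul1
c8: CDB Mul1=88; stall | r0:Add2,r1:8,r2:Add1,r3:88
c9: stall | r0:Add2,r1:8,r2:Add1,r3:88
c10: stall | r0:Add2,r1:8,r2:Add1,r3:88
c11: CDB Add1=99; issue SUB r3<-Add1 | r0:Add2,r1:8,r2:99,r3:Add1
c12: CDB Add2=96; issue SUB r2<-Add2 | r0:96,r1:8,r2:Add2,r3:Add1
c13: CDB Mul2=968; stall | r0:96,r1:8,r2:Add2,r3:Add1
c14: stall | r0:96,r1:8,r2:Add2,r3:Add1
c15: CDB Add1=88; issue SUB r2<-Add1 | r0:96,r1:8,r2:Add1,r3:88
c16: CDB Add2=88 | r0:96,r1:8,r2:Add1,r3:88
c17: - | r0:96,r1:8,r2:Add1,r3:88
c18: - | r0:96,r1:8,r2:Add1,r3:88
c19: CDB Add1=0 | r0:96,r1:8,r2:0,r3:88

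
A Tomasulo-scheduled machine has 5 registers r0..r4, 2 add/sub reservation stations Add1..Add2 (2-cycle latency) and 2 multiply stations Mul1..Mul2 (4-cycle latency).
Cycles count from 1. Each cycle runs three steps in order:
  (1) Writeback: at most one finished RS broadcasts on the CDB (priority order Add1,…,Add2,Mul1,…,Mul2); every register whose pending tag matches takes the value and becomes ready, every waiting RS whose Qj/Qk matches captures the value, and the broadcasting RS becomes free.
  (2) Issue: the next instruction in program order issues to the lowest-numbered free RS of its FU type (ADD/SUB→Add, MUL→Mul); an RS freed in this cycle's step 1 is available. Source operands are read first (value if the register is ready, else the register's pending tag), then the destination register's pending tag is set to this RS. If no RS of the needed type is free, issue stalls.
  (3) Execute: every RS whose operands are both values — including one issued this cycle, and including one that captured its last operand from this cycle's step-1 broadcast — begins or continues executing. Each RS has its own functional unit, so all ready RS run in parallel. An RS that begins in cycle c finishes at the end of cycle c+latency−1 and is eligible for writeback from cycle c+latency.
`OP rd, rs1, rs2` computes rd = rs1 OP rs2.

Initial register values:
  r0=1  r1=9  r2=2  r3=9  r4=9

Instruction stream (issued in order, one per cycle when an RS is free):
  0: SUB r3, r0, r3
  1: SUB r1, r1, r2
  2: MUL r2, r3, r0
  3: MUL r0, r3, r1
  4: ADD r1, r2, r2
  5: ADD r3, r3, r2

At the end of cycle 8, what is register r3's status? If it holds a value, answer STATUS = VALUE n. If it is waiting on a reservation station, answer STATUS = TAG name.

STATUS = TAG Add2

  c1: issue SUB r3<-Add1  regs: r0:1,r1:9,r2:2,r3:Add1,r4:9
  c2: issue SUB r1<-Add2  regs: r0:1,r1:Add2,r2:2,r3:Add1,r4:9
  c3: CDB Add1=-8; issue MUL r2<-Mul1  regs: r0:1,r1:Add2,r2:Mul1,r3:-8,r4:9
  c4: CDB Add2=7; issue MUL r0<-Mul2  regs: r0:Mul2,r1:7,r2:Mul1,r3:-8,r4:9
  c5: issue ADD r1<-Add1  regs: r0:Mul2,r1:Add1,r2:Mul1,r3:-8,r4:9
  c6: issue ADD r3<-Add2  regs: r0:Mul2,r1:Add1,r2:Mul1,r3:Add2,r4:9
  c7: CDB Mul1=-8  regs: r0:Mul2,r1:Add1,r2:-8,r3:Add2,r4:9
  c8: CDB Mul2=-56  regs: r0:-56,r1:Add1,r2:-8,r3:Add2,r4:9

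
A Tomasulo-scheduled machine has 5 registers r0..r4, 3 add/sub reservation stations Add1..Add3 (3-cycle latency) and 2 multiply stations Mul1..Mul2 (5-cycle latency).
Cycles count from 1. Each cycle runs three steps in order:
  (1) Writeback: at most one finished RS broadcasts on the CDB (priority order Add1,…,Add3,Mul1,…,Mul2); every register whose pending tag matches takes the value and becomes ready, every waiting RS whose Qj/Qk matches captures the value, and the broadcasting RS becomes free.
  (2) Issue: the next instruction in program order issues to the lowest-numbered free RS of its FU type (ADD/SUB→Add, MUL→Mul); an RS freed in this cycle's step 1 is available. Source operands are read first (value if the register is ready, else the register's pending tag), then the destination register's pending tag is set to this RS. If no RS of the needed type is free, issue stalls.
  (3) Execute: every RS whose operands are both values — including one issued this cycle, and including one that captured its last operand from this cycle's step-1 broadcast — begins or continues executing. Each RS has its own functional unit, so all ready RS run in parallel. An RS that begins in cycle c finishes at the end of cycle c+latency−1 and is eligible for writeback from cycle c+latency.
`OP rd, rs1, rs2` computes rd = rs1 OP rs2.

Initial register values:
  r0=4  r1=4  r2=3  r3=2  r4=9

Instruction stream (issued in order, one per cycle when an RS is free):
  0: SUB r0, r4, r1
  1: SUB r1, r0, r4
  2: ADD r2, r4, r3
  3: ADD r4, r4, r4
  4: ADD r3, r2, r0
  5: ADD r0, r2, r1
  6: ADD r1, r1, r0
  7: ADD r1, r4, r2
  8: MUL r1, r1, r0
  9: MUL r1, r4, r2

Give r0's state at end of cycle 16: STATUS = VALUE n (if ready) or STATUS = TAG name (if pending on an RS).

c1: issue SUB r0<-Add1 | r0:Add1,r1:4,r2:3,r3:2,r4:9
c2: issue SUB r1<-Add2 | r0:Add1,r1:Add2,r2:3,r3:2,r4:9
c3: issue ADD r2<-Add3 | r0:Add1,r1:Add2,r2:Add3,r3:2,r4:9
c4: CDB Add1=5; issue ADD r4<-Add1 | r0:5,r1:Add2,r2:Add3,r3:2,r4:Add1
c5: stall | r0:5,r1:Add2,r2:Add3,r3:2,r4:Add1
c6: CDB Add3=11; issue ADD r3<-Add3 | r0:5,r1:Add2,r2:11,r3:Add3,r4:Add1
c7: CDB Add1=18; issue ADD r0<-Add1 | r0:Add1,r1:Add2,r2:11,r3:Add3,r4:18
c8: CDB Add2=-4; issue ADD r1<-Add2 | r0:Add1,r1:Add2,r2:11,r3:Add3,r4:18
c9: CDB Add3=16; issue ADD r1<-Add3 | r0:Add1,r1:Add3,r2:11,r3:16,r4:18
c10: issue MUL r1<-Mul1 | r0:Add1,r1:Mul1,r2:11,r3:16,r4:18
c11: CDB Add1=7; issue MUL r1<-Mul2 | r0:7,r1:Mul2,r2:11,r3:16,r4:18
c12: CDB Add3=29 | r0:7,r1:Mul2,r2:11,r3:16,r4:18
c13: - | r0:7,r1:Mul2,r2:11,r3:16,r4:18
c14: CDB Add2=3 | r0:7,r1:Mul2,r2:11,r3:16,r4:18
c15: - | r0:7,r1:Mul2,r2:11,r3:16,r4:18
c16: CDB Mul2=198 | r0:7,r1:198,r2:11,r3:16,r4:18

STATUS = VALUE 7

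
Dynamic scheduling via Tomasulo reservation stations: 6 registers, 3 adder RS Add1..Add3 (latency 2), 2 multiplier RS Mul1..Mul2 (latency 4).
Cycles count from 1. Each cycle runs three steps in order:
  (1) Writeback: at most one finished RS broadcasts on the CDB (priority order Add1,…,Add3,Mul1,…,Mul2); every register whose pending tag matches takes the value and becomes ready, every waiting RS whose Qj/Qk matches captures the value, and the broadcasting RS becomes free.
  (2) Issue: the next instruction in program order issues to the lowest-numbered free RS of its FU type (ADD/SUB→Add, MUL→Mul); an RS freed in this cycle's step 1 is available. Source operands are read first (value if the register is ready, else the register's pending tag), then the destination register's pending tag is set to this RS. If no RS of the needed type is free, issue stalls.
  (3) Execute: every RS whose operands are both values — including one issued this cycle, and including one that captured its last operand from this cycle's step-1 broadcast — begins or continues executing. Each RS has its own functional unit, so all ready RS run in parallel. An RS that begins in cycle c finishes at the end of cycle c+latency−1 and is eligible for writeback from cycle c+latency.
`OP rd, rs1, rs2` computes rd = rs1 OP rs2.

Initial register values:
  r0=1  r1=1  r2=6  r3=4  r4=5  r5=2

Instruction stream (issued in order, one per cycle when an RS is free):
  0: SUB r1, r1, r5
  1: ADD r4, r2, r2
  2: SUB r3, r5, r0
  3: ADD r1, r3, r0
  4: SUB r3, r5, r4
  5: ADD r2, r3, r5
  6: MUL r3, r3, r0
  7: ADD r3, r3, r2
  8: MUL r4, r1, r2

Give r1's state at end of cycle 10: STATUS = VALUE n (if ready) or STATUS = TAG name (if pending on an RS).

cycle 1: issue SUB r1<-Add1 // r0:1,r1:Add1,r2:6,r3:4,r4:5,r5:2
cycle 2: issue ADD r4<-Add2 // r0:1,r1:Add1,r2:6,r3:4,r4:Add2,r5:2
cycle 3: CDB Add1=-1; issue SUB r3<-Add1 // r0:1,r1:-1,r2:6,r3:Add1,r4:Add2,r5:2
cycle 4: CDB Add2=12; issue ADD r1<-Add2 // r0:1,r1:Add2,r2:6,r3:Add1,r4:12,r5:2
cycle 5: CDB Add1=1; issue SUB r3<-Add1 // r0:1,r1:Add2,r2:6,r3:Add1,r4:12,r5:2
cycle 6: issue ADD r2<-Add3 // r0:1,r1:Add2,r2:Add3,r3:Add1,r4:12,r5:2
cycle 7: CDB Add1=-10; issue MUL r3<-Mul1 // r0:1,r1:Add2,r2:Add3,r3:Mul1,r4:12,r5:2
cycle 8: CDB Add2=2; issue ADD r3<-Add1 // r0:1,r1:2,r2:Add3,r3:Add1,r4:12,r5:2
cycle 9: CDB Add3=-8; issue MUL r4<-Mul2 // r0:1,r1:2,r2:-8,r3:Add1,r4:Mul2,r5:2
cycle 10: - // r0:1,r1:2,r2:-8,r3:Add1,r4:Mul2,r5:2

STATUS = VALUE 2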